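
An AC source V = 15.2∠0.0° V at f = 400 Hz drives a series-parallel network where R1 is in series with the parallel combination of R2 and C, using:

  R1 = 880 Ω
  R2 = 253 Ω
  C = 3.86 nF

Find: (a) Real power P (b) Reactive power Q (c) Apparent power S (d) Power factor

Step 1 — Angular frequency: ω = 2π·f = 2π·400 = 2513 rad/s.
Step 2 — Component impedances:
  R1: Z = R = 880 Ω
  R2: Z = R = 253 Ω
  C: Z = 1/(jωC) = -j/(ω·C) = 0 - j1.031e+05 Ω
Step 3 — Parallel branch: R2 || C = 1/(1/R2 + 1/C) = 253 - j0.621 Ω.
Step 4 — Series with R1: Z_total = R1 + (R2 || C) = 1133 - j0.621 Ω = 1133∠-0.0° Ω.
Step 5 — Source phasor: V = 15.2∠0.0° V = 15.2 V.
Step 6 — Current: I = V / Z = 0.01342 + j7.353e-06 A = 0.01342∠0.0° A.
Step 7 — Complex power: S = V·I* = 0.2039 - j0.0001118 VA.
Step 8 — Real power: P = Re(S) = 0.2039 W.
Step 9 — Reactive power: Q = Im(S) = -0.0001118 VAR.
Step 10 — Apparent power: |S| = 0.2039 VA.
Step 11 — Power factor: PF = P/|S| = 1 (leading).

(a) P = 0.2039 W  (b) Q = -0.0001118 VAR  (c) S = 0.2039 VA  (d) PF = 1 (leading)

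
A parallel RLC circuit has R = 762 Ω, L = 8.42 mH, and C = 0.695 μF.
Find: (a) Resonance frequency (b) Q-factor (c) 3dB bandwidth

Step 1 — Resonance: ω₀ = 1/√(LC) = 1/√(0.00842·6.95e-07) = 1.307e+04 rad/s.
Step 2 — f₀ = ω₀/(2π) = 2081 Hz.
Step 3 — Parallel Q: Q = R/(ω₀L) = 762/(1.307e+04·0.00842) = 6.923.
Step 4 — Bandwidth: Δω = ω₀/Q = 1888 rad/s; BW = Δω/(2π) = 300.5 Hz.

(a) f₀ = 2081 Hz  (b) Q = 6.923  (c) BW = 300.5 Hz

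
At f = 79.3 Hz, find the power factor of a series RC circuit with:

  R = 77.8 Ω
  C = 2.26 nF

Step 1 — Angular frequency: ω = 2π·f = 2π·79.3 = 498.3 rad/s.
Step 2 — Component impedances:
  R: Z = R = 77.8 Ω
  C: Z = 1/(jωC) = -j/(ω·C) = 0 - j8.881e+05 Ω
Step 3 — Series combination: Z_total = R + C = 77.8 - j8.881e+05 Ω = 8.881e+05∠-90.0° Ω.
Step 4 — Power factor: PF = cos(φ) = Re(Z)/|Z| = 77.8/8.8805e+05 = 8.761e-05.
Step 5 — Type: Im(Z) = -8.881e+05 ⇒ leading (phase φ = -90.0°).

PF = 8.761e-05 (leading, φ = -90.0°)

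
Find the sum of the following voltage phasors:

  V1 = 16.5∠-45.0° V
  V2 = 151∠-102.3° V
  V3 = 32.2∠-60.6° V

Step 1 — Convert each phasor to rectangular form:
  V1 = 16.5·(cos(-45.0°) + j·sin(-45.0°)) = 11.67 - j11.67 V
  V2 = 151·(cos(-102.3°) + j·sin(-102.3°)) = -32.17 - j147.5 V
  V3 = 32.2·(cos(-60.6°) + j·sin(-60.6°)) = 15.81 - j28.05 V
Step 2 — Sum components: V_total = -4.693 - j187.3 V.
Step 3 — Convert to polar: |V_total| = 187.3 V, ∠V_total = -91.4°.

V_total = 187.3∠-91.4° V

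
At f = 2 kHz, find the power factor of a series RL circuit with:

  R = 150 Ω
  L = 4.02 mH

Step 1 — Angular frequency: ω = 2π·f = 2π·2000 = 1.257e+04 rad/s.
Step 2 — Component impedances:
  R: Z = R = 150 Ω
  L: Z = jωL = j·1.257e+04·0.00402 = 0 + j50.52 Ω
Step 3 — Series combination: Z_total = R + L = 150 + j50.52 Ω = 158.3∠18.6° Ω.
Step 4 — Power factor: PF = cos(φ) = Re(Z)/|Z| = 150/158.28 = 0.9477.
Step 5 — Type: Im(Z) = 50.52 ⇒ lagging (phase φ = 18.6°).

PF = 0.9477 (lagging, φ = 18.6°)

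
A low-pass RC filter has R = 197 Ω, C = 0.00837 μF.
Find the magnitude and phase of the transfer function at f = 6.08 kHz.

Step 1 — Angular frequency: ω = 2π·6080 = 3.82e+04 rad/s.
Step 2 — Transfer function: H(jω) = 1/(1 + jωRC).
Step 3 — Denominator: 1 + jωRC = 1 + j·3.82e+04·197·8.37e-09 = 1 + j0.06299.
Step 4 — H = 0.996 - j0.06274.
Step 5 — Magnitude: |H| = 0.998 (-0.0 dB); phase: φ = -3.6°.

|H| = 0.998 (-0.0 dB), φ = -3.6°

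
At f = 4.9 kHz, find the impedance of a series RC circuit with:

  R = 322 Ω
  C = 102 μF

Step 1 — Angular frequency: ω = 2π·f = 2π·4900 = 3.079e+04 rad/s.
Step 2 — Component impedances:
  R: Z = R = 322 Ω
  C: Z = 1/(jωC) = -j/(ω·C) = 0 - j0.3184 Ω
Step 3 — Series combination: Z_total = R + C = 322 - j0.3184 Ω = 322∠-0.1° Ω.

Z = 322 - j0.3184 Ω = 322∠-0.1° Ω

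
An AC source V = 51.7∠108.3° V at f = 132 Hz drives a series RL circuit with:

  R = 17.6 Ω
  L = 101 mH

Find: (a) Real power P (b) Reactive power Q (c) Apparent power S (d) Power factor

Step 1 — Angular frequency: ω = 2π·f = 2π·132 = 829.4 rad/s.
Step 2 — Component impedances:
  R: Z = R = 17.6 Ω
  L: Z = jωL = j·829.4·0.101 = 0 + j83.77 Ω
Step 3 — Series combination: Z_total = R + L = 17.6 + j83.77 Ω = 85.6∠78.1° Ω.
Step 4 — Source phasor: V = 51.7∠108.3° V = -16.23 + j49.09 V.
Step 5 — Current: I = V / Z = 0.5222 + j0.3035 A = 0.604∠30.2° A.
Step 6 — Complex power: S = V·I* = 6.421 + j30.56 VA.
Step 7 — Real power: P = Re(S) = 6.421 W.
Step 8 — Reactive power: Q = Im(S) = 30.56 VAR.
Step 9 — Apparent power: |S| = 31.23 VA.
Step 10 — Power factor: PF = P/|S| = 0.2056 (lagging).

(a) P = 6.421 W  (b) Q = 30.56 VAR  (c) S = 31.23 VA  (d) PF = 0.2056 (lagging)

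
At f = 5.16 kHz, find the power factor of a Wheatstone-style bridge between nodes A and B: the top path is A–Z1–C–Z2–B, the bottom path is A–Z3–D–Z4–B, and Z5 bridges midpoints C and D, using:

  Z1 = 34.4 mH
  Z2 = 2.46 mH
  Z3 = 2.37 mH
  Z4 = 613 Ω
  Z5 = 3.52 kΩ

Step 1 — Angular frequency: ω = 2π·f = 2π·5160 = 3.242e+04 rad/s.
Step 2 — Component impedances:
  Z1: Z = jωL = j·3.242e+04·0.0344 = 0 + j1115 Ω
  Z2: Z = jωL = j·3.242e+04·0.00246 = 0 + j79.76 Ω
  Z3: Z = jωL = j·3.242e+04·0.00237 = 0 + j76.84 Ω
  Z4: Z = R = 613 Ω
  Z5: Z = R = 3520 Ω
Step 3 — Bridge requires nodal analysis (the Z5 bridge couples midpoints C and D, so the two paths cannot be reduced to a simple series/parallel combination). Setting node B to ground and injecting 1 A at node A, the 3-node admittance system at A, C, D solves to V_A = Z_AB = 398.3 + j241.1 Ω = 465.6∠31.2° Ω.
Step 4 — Power factor: PF = cos(φ) = Re(Z)/|Z| = 398.3/465.6 = 0.8555.
Step 5 — Type: Im(Z) = 241.1 ⇒ lagging (phase φ = 31.2°).

PF = 0.8555 (lagging, φ = 31.2°)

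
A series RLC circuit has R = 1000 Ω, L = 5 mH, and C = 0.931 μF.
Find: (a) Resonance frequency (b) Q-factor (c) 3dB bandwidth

Step 1 — Resonance condition Im(Z)=0 gives ω₀ = 1/√(LC).
Step 2 — ω₀ = 1/√(0.005·9.31e-07) = 1.466e+04 rad/s.
Step 3 — f₀ = ω₀/(2π) = 2333 Hz.
Step 4 — Series Q: Q = ω₀L/R = 1.466e+04·0.005/1000 = 0.07328.
Step 5 — 3dB bandwidth: Δω = ω₀/Q = 2e+05 rad/s; BW = Δω/(2π) = 3.183e+04 Hz.

(a) f₀ = 2333 Hz  (b) Q = 0.07328  (c) BW = 3.183e+04 Hz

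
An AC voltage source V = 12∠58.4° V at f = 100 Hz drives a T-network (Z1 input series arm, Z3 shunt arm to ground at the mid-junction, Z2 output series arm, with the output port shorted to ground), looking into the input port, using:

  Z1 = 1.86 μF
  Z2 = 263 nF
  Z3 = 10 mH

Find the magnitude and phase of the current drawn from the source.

Step 1 — Angular frequency: ω = 2π·f = 2π·100 = 628.3 rad/s.
Step 2 — Component impedances:
  Z1: Z = 1/(jωC) = -j/(ω·C) = 0 - j855.7 Ω
  Z2: Z = 1/(jωC) = -j/(ω·C) = 0 - j6052 Ω
  Z3: Z = jωL = j·628.3·0.01 = 0 + j6.283 Ω
Step 3 — With the output port shorted to ground, the output series arm Z2 runs from the junction to ground; the shunt arm Z3 also runs from the junction to ground. They appear in parallel: Z3 || Z2 = 0 + j6.29 Ω.
Step 4 — Series with input arm Z1: Z_in = Z1 + (Z3 || Z2) = 0 - j849.4 Ω = 849.4∠-90.0° Ω.
Step 5 — Source phasor: V = 12∠58.4° V = 6.288 + j10.22 V.
Step 6 — Ohm's law: I = V / Z_total = (6.288 + j10.22) / (0 - j849.4) = -0.01203 + j0.007403 A.
Step 7 — Convert to polar: |I| = 0.01413 A, ∠I = 148.4°.

I = 0.01413∠148.4° A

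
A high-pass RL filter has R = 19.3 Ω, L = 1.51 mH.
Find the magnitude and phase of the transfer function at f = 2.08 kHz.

Step 1 — Angular frequency: ω = 2π·2080 = 1.307e+04 rad/s.
Step 2 — Transfer function: H(jω) = jωL/(R + jωL).
Step 3 — Numerator jωL = j·19.73; denominator R + jωL = 19.3 + j19.73.
Step 4 — H = 0.5111 + j0.4999.
Step 5 — Magnitude: |H| = 0.7149 (-2.9 dB); phase: φ = 44.4°.

|H| = 0.7149 (-2.9 dB), φ = 44.4°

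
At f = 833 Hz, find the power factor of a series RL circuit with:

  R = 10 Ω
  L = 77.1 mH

Step 1 — Angular frequency: ω = 2π·f = 2π·833 = 5234 rad/s.
Step 2 — Component impedances:
  R: Z = R = 10 Ω
  L: Z = jωL = j·5234·0.0771 = 0 + j403.5 Ω
Step 3 — Series combination: Z_total = R + L = 10 + j403.5 Ω = 403.7∠88.6° Ω.
Step 4 — Power factor: PF = cos(φ) = Re(Z)/|Z| = 10/403.7 = 0.02477.
Step 5 — Type: Im(Z) = 403.5 ⇒ lagging (phase φ = 88.6°).

PF = 0.02477 (lagging, φ = 88.6°)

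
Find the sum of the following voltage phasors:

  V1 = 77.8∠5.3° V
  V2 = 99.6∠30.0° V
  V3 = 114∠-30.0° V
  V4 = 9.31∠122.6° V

Step 1 — Convert each phasor to rectangular form:
  V1 = 77.8·(cos(5.3°) + j·sin(5.3°)) = 77.47 + j7.186 V
  V2 = 99.6·(cos(30.0°) + j·sin(30.0°)) = 86.26 + j49.8 V
  V3 = 114·(cos(-30.0°) + j·sin(-30.0°)) = 98.73 - j57 V
  V4 = 9.31·(cos(122.6°) + j·sin(122.6°)) = -5.016 + j7.843 V
Step 2 — Sum components: V_total = 257.4 + j7.83 V.
Step 3 — Convert to polar: |V_total| = 257.6 V, ∠V_total = 1.7°.

V_total = 257.6∠1.7° V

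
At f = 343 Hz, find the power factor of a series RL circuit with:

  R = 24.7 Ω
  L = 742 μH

Step 1 — Angular frequency: ω = 2π·f = 2π·343 = 2155 rad/s.
Step 2 — Component impedances:
  R: Z = R = 24.7 Ω
  L: Z = jωL = j·2155·0.000742 = 0 + j1.599 Ω
Step 3 — Series combination: Z_total = R + L = 24.7 + j1.599 Ω = 24.75∠3.7° Ω.
Step 4 — Power factor: PF = cos(φ) = Re(Z)/|Z| = 24.7/24.752 = 0.9979.
Step 5 — Type: Im(Z) = 1.599 ⇒ lagging (phase φ = 3.7°).

PF = 0.9979 (lagging, φ = 3.7°)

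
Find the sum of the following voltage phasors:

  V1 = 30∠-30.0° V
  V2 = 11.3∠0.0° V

Step 1 — Convert each phasor to rectangular form:
  V1 = 30·(cos(-30.0°) + j·sin(-30.0°)) = 25.98 - j15 V
  V2 = 11.3·(cos(0.0°) + j·sin(0.0°)) = 11.3 V
Step 2 — Sum components: V_total = 37.28 - j15 V.
Step 3 — Convert to polar: |V_total| = 40.19 V, ∠V_total = -21.9°.

V_total = 40.19∠-21.9° V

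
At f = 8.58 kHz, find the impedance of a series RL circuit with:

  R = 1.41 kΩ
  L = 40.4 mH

Step 1 — Angular frequency: ω = 2π·f = 2π·8580 = 5.391e+04 rad/s.
Step 2 — Component impedances:
  R: Z = R = 1410 Ω
  L: Z = jωL = j·5.391e+04·0.0404 = 0 + j2178 Ω
Step 3 — Series combination: Z_total = R + L = 1410 + j2178 Ω = 2595∠57.1° Ω.

Z = 1410 + j2178 Ω = 2595∠57.1° Ω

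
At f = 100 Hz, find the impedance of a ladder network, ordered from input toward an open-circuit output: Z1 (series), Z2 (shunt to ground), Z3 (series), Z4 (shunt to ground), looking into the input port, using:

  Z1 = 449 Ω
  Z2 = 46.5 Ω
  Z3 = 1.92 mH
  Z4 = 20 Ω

Step 1 — Angular frequency: ω = 2π·f = 2π·100 = 628.3 rad/s.
Step 2 — Component impedances:
  Z1: Z = R = 449 Ω
  Z2: Z = R = 46.5 Ω
  Z3: Z = jωL = j·628.3·0.00192 = 0 + j1.206 Ω
  Z4: Z = R = 20 Ω
Step 3 — Ladder network (open output): work backward from the far end, alternating series and parallel combinations. Z_in = 463 + j0.5897 Ω = 463∠0.1° Ω.

Z = 463 + j0.5897 Ω = 463∠0.1° Ω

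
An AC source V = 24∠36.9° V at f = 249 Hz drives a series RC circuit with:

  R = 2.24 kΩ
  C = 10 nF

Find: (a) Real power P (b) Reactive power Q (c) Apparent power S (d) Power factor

Step 1 — Angular frequency: ω = 2π·f = 2π·249 = 1565 rad/s.
Step 2 — Component impedances:
  R: Z = R = 2240 Ω
  C: Z = 1/(jωC) = -j/(ω·C) = 0 - j6.392e+04 Ω
Step 3 — Series combination: Z_total = R + C = 2240 - j6.392e+04 Ω = 6.396e+04∠-88.0° Ω.
Step 4 — Source phasor: V = 24∠36.9° V = 19.19 + j14.41 V.
Step 5 — Current: I = V / Z = -0.0002147 + j0.0003078 A = 0.0003753∠124.9° A.
Step 6 — Complex power: S = V·I* = 0.0003154 - j0.009001 VA.
Step 7 — Real power: P = Re(S) = 0.0003154 W.
Step 8 — Reactive power: Q = Im(S) = -0.009001 VAR.
Step 9 — Apparent power: |S| = 0.009006 VA.
Step 10 — Power factor: PF = P/|S| = 0.03502 (leading).

(a) P = 0.0003154 W  (b) Q = -0.009001 VAR  (c) S = 0.009006 VA  (d) PF = 0.03502 (leading)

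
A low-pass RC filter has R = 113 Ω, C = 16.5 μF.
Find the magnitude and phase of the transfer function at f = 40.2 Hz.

Step 1 — Angular frequency: ω = 2π·40.2 = 252.6 rad/s.
Step 2 — Transfer function: H(jω) = 1/(1 + jωRC).
Step 3 — Denominator: 1 + jωRC = 1 + j·252.6·113·1.65e-05 = 1 + j0.4709.
Step 4 — H = 0.8185 - j0.3855.
Step 5 — Magnitude: |H| = 0.9047 (-0.9 dB); phase: φ = -25.2°.

|H| = 0.9047 (-0.9 dB), φ = -25.2°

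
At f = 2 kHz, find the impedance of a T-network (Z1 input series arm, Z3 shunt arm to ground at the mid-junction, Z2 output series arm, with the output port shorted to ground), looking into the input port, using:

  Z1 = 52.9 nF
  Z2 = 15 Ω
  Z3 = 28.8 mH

Step 1 — Angular frequency: ω = 2π·f = 2π·2000 = 1.257e+04 rad/s.
Step 2 — Component impedances:
  Z1: Z = 1/(jωC) = -j/(ω·C) = 0 - j1504 Ω
  Z2: Z = R = 15 Ω
  Z3: Z = jωL = j·1.257e+04·0.0288 = 0 + j361.9 Ω
Step 3 — With the output port shorted to ground, the output series arm Z2 runs from the junction to ground; the shunt arm Z3 also runs from the junction to ground. They appear in parallel: Z3 || Z2 = 14.97 + j0.6206 Ω.
Step 4 — Series with input arm Z1: Z_in = Z1 + (Z3 || Z2) = 14.97 - j1504 Ω = 1504∠-89.4° Ω.

Z = 14.97 - j1504 Ω = 1504∠-89.4° Ω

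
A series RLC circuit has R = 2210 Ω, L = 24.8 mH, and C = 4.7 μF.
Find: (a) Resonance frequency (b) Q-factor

Step 1 — Resonance condition Im(Z)=0 gives ω₀ = 1/√(LC).
Step 2 — ω₀ = 1/√(0.0248·4.7e-06) = 2929 rad/s.
Step 3 — f₀ = ω₀/(2π) = 466.2 Hz.
Step 4 — Series Q: Q = ω₀L/R = 2929·0.0248/2210 = 0.03287.

(a) f₀ = 466.2 Hz  (b) Q = 0.03287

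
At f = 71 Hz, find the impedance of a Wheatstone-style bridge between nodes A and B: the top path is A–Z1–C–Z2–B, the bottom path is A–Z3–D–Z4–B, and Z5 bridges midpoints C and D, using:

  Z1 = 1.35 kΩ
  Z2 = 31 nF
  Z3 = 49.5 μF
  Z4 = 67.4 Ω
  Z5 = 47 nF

Step 1 — Angular frequency: ω = 2π·f = 2π·71 = 446.1 rad/s.
Step 2 — Component impedances:
  Z1: Z = R = 1350 Ω
  Z2: Z = 1/(jωC) = -j/(ω·C) = 0 - j7.231e+04 Ω
  Z3: Z = 1/(jωC) = -j/(ω·C) = 0 - j45.29 Ω
  Z4: Z = R = 67.4 Ω
  Z5: Z = 1/(jωC) = -j/(ω·C) = 0 - j4.769e+04 Ω
Step 3 — Bridge requires nodal analysis (the Z5 bridge couples midpoints C and D, so the two paths cannot be reduced to a simple series/parallel combination). Setting node B to ground and injecting 1 A at node A, the 3-node admittance system at A, C, D solves to V_A = Z_AB = 67.32 - j45.27 Ω = 81.13∠-33.9° Ω.

Z = 67.32 - j45.27 Ω = 81.13∠-33.9° Ω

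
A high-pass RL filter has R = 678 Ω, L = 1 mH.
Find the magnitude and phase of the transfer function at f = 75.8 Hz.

Step 1 — Angular frequency: ω = 2π·75.8 = 476.3 rad/s.
Step 2 — Transfer function: H(jω) = jωL/(R + jωL).
Step 3 — Numerator jωL = j·0.4763; denominator R + jωL = 678 + j0.4763.
Step 4 — H = 4.934e-07 + j0.0007025.
Step 5 — Magnitude: |H| = 0.0007025 (-63.1 dB); phase: φ = 90.0°.

|H| = 0.0007025 (-63.1 dB), φ = 90.0°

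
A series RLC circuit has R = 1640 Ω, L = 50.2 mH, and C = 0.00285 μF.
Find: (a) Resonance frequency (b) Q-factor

Step 1 — Resonance condition Im(Z)=0 gives ω₀ = 1/√(LC).
Step 2 — ω₀ = 1/√(0.0502·2.85e-09) = 8.36e+04 rad/s.
Step 3 — f₀ = ω₀/(2π) = 1.331e+04 Hz.
Step 4 — Series Q: Q = ω₀L/R = 8.36e+04·0.0502/1640 = 2.559.

(a) f₀ = 1.331e+04 Hz  (b) Q = 2.559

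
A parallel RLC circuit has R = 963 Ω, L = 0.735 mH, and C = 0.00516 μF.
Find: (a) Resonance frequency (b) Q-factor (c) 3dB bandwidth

Step 1 — Resonance: ω₀ = 1/√(LC) = 1/√(0.000735·5.16e-09) = 5.135e+05 rad/s.
Step 2 — f₀ = ω₀/(2π) = 8.172e+04 Hz.
Step 3 — Parallel Q: Q = R/(ω₀L) = 963/(5.135e+05·0.000735) = 2.552.
Step 4 — Bandwidth: Δω = ω₀/Q = 2.012e+05 rad/s; BW = Δω/(2π) = 3.203e+04 Hz.

(a) f₀ = 8.172e+04 Hz  (b) Q = 2.552  (c) BW = 3.203e+04 Hz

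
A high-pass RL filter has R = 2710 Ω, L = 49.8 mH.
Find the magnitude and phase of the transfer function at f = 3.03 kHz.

Step 1 — Angular frequency: ω = 2π·3030 = 1.904e+04 rad/s.
Step 2 — Transfer function: H(jω) = jωL/(R + jωL).
Step 3 — Numerator jωL = j·948.1; denominator R + jωL = 2710 + j948.1.
Step 4 — H = 0.109 + j0.3117.
Step 5 — Magnitude: |H| = 0.3302 (-9.6 dB); phase: φ = 70.7°.

|H| = 0.3302 (-9.6 dB), φ = 70.7°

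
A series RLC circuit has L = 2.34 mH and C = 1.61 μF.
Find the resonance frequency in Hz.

Step 1 — Resonance condition Im(Z)=0 gives ω₀ = 1/√(LC).
Step 2 — ω₀ = 1/√(0.00234·1.61e-06) = 1.629e+04 rad/s.
Step 3 — f₀ = ω₀/(2π) = 2593 Hz.

f₀ = 2593 Hz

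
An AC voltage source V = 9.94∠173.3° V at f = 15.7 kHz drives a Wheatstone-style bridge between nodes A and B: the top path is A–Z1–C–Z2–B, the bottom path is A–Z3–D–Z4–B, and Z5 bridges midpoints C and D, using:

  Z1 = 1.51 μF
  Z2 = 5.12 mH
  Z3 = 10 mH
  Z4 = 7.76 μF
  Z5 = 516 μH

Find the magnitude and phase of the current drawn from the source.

Step 1 — Angular frequency: ω = 2π·f = 2π·1.57e+04 = 9.865e+04 rad/s.
Step 2 — Component impedances:
  Z1: Z = 1/(jωC) = -j/(ω·C) = 0 - j6.713 Ω
  Z2: Z = jωL = j·9.865e+04·0.00512 = 0 + j505.1 Ω
  Z3: Z = jωL = j·9.865e+04·0.01 = 0 + j986.5 Ω
  Z4: Z = 1/(jωC) = -j/(ω·C) = 0 - j1.306 Ω
  Z5: Z = jωL = j·9.865e+04·0.000516 = 0 + j50.9 Ω
Step 3 — Bridge requires nodal analysis (the Z5 bridge couples midpoints C and D, so the two paths cannot be reduced to a simple series/parallel combination). Setting node B to ground and injecting 1 A at node A, the 3-node admittance system at A, C, D solves to V_A = Z_AB = 0 + j36.92 Ω = 36.92∠90.0° Ω.
Step 4 — Source phasor: V = 9.94∠173.3° V = -9.872 + j1.16 V.
Step 5 — Ohm's law: I = V / Z_total = (-9.872 + j1.16) / (0 + j36.92) = 0.03141 + j0.2674 A.
Step 6 — Convert to polar: |I| = 0.2693 A, ∠I = 83.3°.

I = 0.2693∠83.3° A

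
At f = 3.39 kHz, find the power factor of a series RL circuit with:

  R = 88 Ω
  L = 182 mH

Step 1 — Angular frequency: ω = 2π·f = 2π·3390 = 2.13e+04 rad/s.
Step 2 — Component impedances:
  R: Z = R = 88 Ω
  L: Z = jωL = j·2.13e+04·0.182 = 0 + j3877 Ω
Step 3 — Series combination: Z_total = R + L = 88 + j3877 Ω = 3878∠88.7° Ω.
Step 4 — Power factor: PF = cos(φ) = Re(Z)/|Z| = 88/3878 = 0.02269.
Step 5 — Type: Im(Z) = 3877 ⇒ lagging (phase φ = 88.7°).

PF = 0.02269 (lagging, φ = 88.7°)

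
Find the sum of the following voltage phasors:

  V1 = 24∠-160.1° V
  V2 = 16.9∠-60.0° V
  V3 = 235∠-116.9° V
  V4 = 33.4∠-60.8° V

Step 1 — Convert each phasor to rectangular form:
  V1 = 24·(cos(-160.1°) + j·sin(-160.1°)) = -22.57 - j8.169 V
  V2 = 16.9·(cos(-60.0°) + j·sin(-60.0°)) = 8.45 - j14.64 V
  V3 = 235·(cos(-116.9°) + j·sin(-116.9°)) = -106.3 - j209.6 V
  V4 = 33.4·(cos(-60.8°) + j·sin(-60.8°)) = 16.29 - j29.16 V
Step 2 — Sum components: V_total = -104.1 - j261.5 V.
Step 3 — Convert to polar: |V_total| = 281.5 V, ∠V_total = -111.7°.

V_total = 281.5∠-111.7° V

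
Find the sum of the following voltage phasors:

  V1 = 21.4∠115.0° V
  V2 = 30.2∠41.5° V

Step 1 — Convert each phasor to rectangular form:
  V1 = 21.4·(cos(115.0°) + j·sin(115.0°)) = -9.044 + j19.39 V
  V2 = 30.2·(cos(41.5°) + j·sin(41.5°)) = 22.62 + j20.01 V
Step 2 — Sum components: V_total = 13.57 + j39.41 V.
Step 3 — Convert to polar: |V_total| = 41.68 V, ∠V_total = 71.0°.

V_total = 41.68∠71.0° V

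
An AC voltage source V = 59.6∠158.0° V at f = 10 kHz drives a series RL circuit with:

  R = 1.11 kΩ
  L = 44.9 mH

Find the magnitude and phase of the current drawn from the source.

Step 1 — Angular frequency: ω = 2π·f = 2π·1e+04 = 6.283e+04 rad/s.
Step 2 — Component impedances:
  R: Z = R = 1110 Ω
  L: Z = jωL = j·6.283e+04·0.0449 = 0 + j2821 Ω
Step 3 — Series combination: Z_total = R + L = 1110 + j2821 Ω = 3032∠68.5° Ω.
Step 4 — Source phasor: V = 59.6∠158.0° V = -55.26 + j22.33 V.
Step 5 — Ohm's law: I = V / Z_total = (-55.26 + j22.33) / (1110 + j2821) = 0.0001793 + j0.01966 A.
Step 6 — Convert to polar: |I| = 0.01966 A, ∠I = 89.5°.

I = 0.01966∠89.5° A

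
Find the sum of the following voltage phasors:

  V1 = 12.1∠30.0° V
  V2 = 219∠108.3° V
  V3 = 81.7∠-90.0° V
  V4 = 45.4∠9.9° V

Step 1 — Convert each phasor to rectangular form:
  V1 = 12.1·(cos(30.0°) + j·sin(30.0°)) = 10.48 + j6.05 V
  V2 = 219·(cos(108.3°) + j·sin(108.3°)) = -68.76 + j207.9 V
  V3 = 81.7·(cos(-90.0°) + j·sin(-90.0°)) = 0 - j81.7 V
  V4 = 45.4·(cos(9.9°) + j·sin(9.9°)) = 44.72 + j7.806 V
Step 2 — Sum components: V_total = -13.56 + j140.1 V.
Step 3 — Convert to polar: |V_total| = 140.7 V, ∠V_total = 95.5°.

V_total = 140.7∠95.5° V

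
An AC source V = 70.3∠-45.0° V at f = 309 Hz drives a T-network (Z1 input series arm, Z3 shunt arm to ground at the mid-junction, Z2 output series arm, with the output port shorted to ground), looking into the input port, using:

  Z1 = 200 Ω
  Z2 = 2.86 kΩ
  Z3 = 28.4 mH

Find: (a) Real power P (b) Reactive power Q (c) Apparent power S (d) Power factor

Step 1 — Angular frequency: ω = 2π·f = 2π·309 = 1942 rad/s.
Step 2 — Component impedances:
  Z1: Z = R = 200 Ω
  Z2: Z = R = 2860 Ω
  Z3: Z = jωL = j·1942·0.0284 = 0 + j55.14 Ω
Step 3 — With the output port shorted to ground, the output series arm Z2 runs from the junction to ground; the shunt arm Z3 also runs from the junction to ground. They appear in parallel: Z3 || Z2 = 1.063 + j55.12 Ω.
Step 4 — Series with input arm Z1: Z_in = Z1 + (Z3 || Z2) = 201.1 + j55.12 Ω = 208.5∠15.3° Ω.
Step 5 — Source phasor: V = 70.3∠-45.0° V = 49.71 - j49.71 V.
Step 6 — Current: I = V / Z = 0.1669 - j0.293 A = 0.3372∠-60.3° A.
Step 7 — Complex power: S = V·I* = 22.86 + j6.267 VA.
Step 8 — Real power: P = Re(S) = 22.86 W.
Step 9 — Reactive power: Q = Im(S) = 6.267 VAR.
Step 10 — Apparent power: |S| = 23.71 VA.
Step 11 — Power factor: PF = P/|S| = 0.9644 (lagging).

(a) P = 22.86 W  (b) Q = 6.267 VAR  (c) S = 23.71 VA  (d) PF = 0.9644 (lagging)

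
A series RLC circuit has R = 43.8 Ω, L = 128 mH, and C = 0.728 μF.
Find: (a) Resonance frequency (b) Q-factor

Step 1 — Resonance condition Im(Z)=0 gives ω₀ = 1/√(LC).
Step 2 — ω₀ = 1/√(0.128·7.28e-07) = 3276 rad/s.
Step 3 — f₀ = ω₀/(2π) = 521.4 Hz.
Step 4 — Series Q: Q = ω₀L/R = 3276·0.128/43.8 = 9.573.

(a) f₀ = 521.4 Hz  (b) Q = 9.573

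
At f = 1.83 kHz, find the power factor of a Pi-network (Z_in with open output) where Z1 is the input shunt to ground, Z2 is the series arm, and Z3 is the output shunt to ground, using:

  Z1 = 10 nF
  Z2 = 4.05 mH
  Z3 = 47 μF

Step 1 — Angular frequency: ω = 2π·f = 2π·1830 = 1.15e+04 rad/s.
Step 2 — Component impedances:
  Z1: Z = 1/(jωC) = -j/(ω·C) = 0 - j8697 Ω
  Z2: Z = jωL = j·1.15e+04·0.00405 = 0 + j46.57 Ω
  Z3: Z = 1/(jωC) = -j/(ω·C) = 0 - j1.85 Ω
Step 3 — With open output, the series arm Z2 and the output shunt Z3 appear in series to ground: Z2 + Z3 = 0 + j44.72 Ω.
Step 4 — Parallel with input shunt Z1: Z_in = Z1 || (Z2 + Z3) = 0 + j44.95 Ω = 44.95∠90.0° Ω.
Step 5 — Power factor: PF = cos(φ) = Re(Z)/|Z| = -0/44.95 = -0.
Step 6 — Type: Im(Z) = 44.95 ⇒ lagging (phase φ = 90.0°).

PF = -0 (lagging, φ = 90.0°)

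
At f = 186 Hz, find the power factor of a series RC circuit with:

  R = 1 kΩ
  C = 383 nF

Step 1 — Angular frequency: ω = 2π·f = 2π·186 = 1169 rad/s.
Step 2 — Component impedances:
  R: Z = R = 1000 Ω
  C: Z = 1/(jωC) = -j/(ω·C) = 0 - j2234 Ω
Step 3 — Series combination: Z_total = R + C = 1000 - j2234 Ω = 2448∠-65.9° Ω.
Step 4 — Power factor: PF = cos(φ) = Re(Z)/|Z| = 1000/2448 = 0.4085.
Step 5 — Type: Im(Z) = -2234 ⇒ leading (phase φ = -65.9°).

PF = 0.4085 (leading, φ = -65.9°)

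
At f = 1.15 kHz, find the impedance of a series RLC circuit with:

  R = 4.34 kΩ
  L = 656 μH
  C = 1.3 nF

Step 1 — Angular frequency: ω = 2π·f = 2π·1150 = 7226 rad/s.
Step 2 — Component impedances:
  R: Z = R = 4340 Ω
  L: Z = jωL = j·7226·0.000656 = 0 + j4.74 Ω
  C: Z = 1/(jωC) = -j/(ω·C) = 0 - j1.065e+05 Ω
Step 3 — Series combination: Z_total = R + L + C = 4340 - j1.065e+05 Ω = 1.065e+05∠-87.7° Ω.

Z = 4340 - j1.065e+05 Ω = 1.065e+05∠-87.7° Ω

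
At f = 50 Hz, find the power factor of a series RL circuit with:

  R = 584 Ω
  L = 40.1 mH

Step 1 — Angular frequency: ω = 2π·f = 2π·50 = 314.2 rad/s.
Step 2 — Component impedances:
  R: Z = R = 584 Ω
  L: Z = jωL = j·314.2·0.0401 = 0 + j12.6 Ω
Step 3 — Series combination: Z_total = R + L = 584 + j12.6 Ω = 584.1∠1.2° Ω.
Step 4 — Power factor: PF = cos(φ) = Re(Z)/|Z| = 584/584.1 = 0.9998.
Step 5 — Type: Im(Z) = 12.6 ⇒ lagging (phase φ = 1.2°).

PF = 0.9998 (lagging, φ = 1.2°)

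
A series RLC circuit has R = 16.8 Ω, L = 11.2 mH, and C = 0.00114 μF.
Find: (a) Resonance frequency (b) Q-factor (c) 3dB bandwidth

Step 1 — Resonance: ω₀ = 1/√(LC) = 1/√(0.0112·1.14e-09) = 2.799e+05 rad/s.
Step 2 — f₀ = ω₀/(2π) = 4.454e+04 Hz.
Step 3 — Series Q: Q = ω₀L/R = 2.799e+05·0.0112/16.8 = 186.6.
Step 4 — Bandwidth: Δω = ω₀/Q = 1500 rad/s; BW = Δω/(2π) = 238.7 Hz.

(a) f₀ = 4.454e+04 Hz  (b) Q = 186.6  (c) BW = 238.7 Hz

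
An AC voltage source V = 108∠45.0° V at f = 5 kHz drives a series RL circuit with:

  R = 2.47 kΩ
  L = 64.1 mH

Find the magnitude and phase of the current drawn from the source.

Step 1 — Angular frequency: ω = 2π·f = 2π·5000 = 3.142e+04 rad/s.
Step 2 — Component impedances:
  R: Z = R = 2470 Ω
  L: Z = jωL = j·3.142e+04·0.0641 = 0 + j2014 Ω
Step 3 — Series combination: Z_total = R + L = 2470 + j2014 Ω = 3187∠39.2° Ω.
Step 4 — Source phasor: V = 108∠45.0° V = 76.37 + j76.37 V.
Step 5 — Ohm's law: I = V / Z_total = (76.37 + j76.37) / (2470 + j2014) = 0.03371 + j0.003431 A.
Step 6 — Convert to polar: |I| = 0.03389 A, ∠I = 5.8°.

I = 0.03389∠5.8° A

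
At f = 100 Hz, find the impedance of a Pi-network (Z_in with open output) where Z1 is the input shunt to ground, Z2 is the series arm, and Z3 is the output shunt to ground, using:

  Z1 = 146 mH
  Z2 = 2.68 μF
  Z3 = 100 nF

Step 1 — Angular frequency: ω = 2π·f = 2π·100 = 628.3 rad/s.
Step 2 — Component impedances:
  Z1: Z = jωL = j·628.3·0.146 = 0 + j91.73 Ω
  Z2: Z = 1/(jωC) = -j/(ω·C) = 0 - j593.9 Ω
  Z3: Z = 1/(jωC) = -j/(ω·C) = 0 - j1.592e+04 Ω
Step 3 — With open output, the series arm Z2 and the output shunt Z3 appear in series to ground: Z2 + Z3 = 0 - j1.651e+04 Ω.
Step 4 — Parallel with input shunt Z1: Z_in = Z1 || (Z2 + Z3) = 0 + j92.25 Ω = 92.25∠90.0° Ω.

Z = 0 + j92.25 Ω = 92.25∠90.0° Ω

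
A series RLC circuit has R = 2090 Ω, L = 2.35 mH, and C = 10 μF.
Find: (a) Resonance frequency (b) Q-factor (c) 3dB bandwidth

Step 1 — Resonance: ω₀ = 1/√(LC) = 1/√(0.00235·1e-05) = 6523 rad/s.
Step 2 — f₀ = ω₀/(2π) = 1038 Hz.
Step 3 — Series Q: Q = ω₀L/R = 6523·0.00235/2090 = 0.007335.
Step 4 — Bandwidth: Δω = ω₀/Q = 8.894e+05 rad/s; BW = Δω/(2π) = 1.415e+05 Hz.

(a) f₀ = 1038 Hz  (b) Q = 0.007335  (c) BW = 1.415e+05 Hz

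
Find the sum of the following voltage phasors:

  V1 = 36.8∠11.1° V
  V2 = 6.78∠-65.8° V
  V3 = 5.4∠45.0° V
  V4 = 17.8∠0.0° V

Step 1 — Convert each phasor to rectangular form:
  V1 = 36.8·(cos(11.1°) + j·sin(11.1°)) = 36.11 + j7.085 V
  V2 = 6.78·(cos(-65.8°) + j·sin(-65.8°)) = 2.779 - j6.184 V
  V3 = 5.4·(cos(45.0°) + j·sin(45.0°)) = 3.818 + j3.818 V
  V4 = 17.8·(cos(0.0°) + j·sin(0.0°)) = 17.8 V
Step 2 — Sum components: V_total = 60.51 + j4.719 V.
Step 3 — Convert to polar: |V_total| = 60.69 V, ∠V_total = 4.5°.

V_total = 60.69∠4.5° V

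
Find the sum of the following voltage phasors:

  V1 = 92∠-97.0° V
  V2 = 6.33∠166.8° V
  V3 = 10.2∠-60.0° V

Step 1 — Convert each phasor to rectangular form:
  V1 = 92·(cos(-97.0°) + j·sin(-97.0°)) = -11.21 - j91.31 V
  V2 = 6.33·(cos(166.8°) + j·sin(166.8°)) = -6.163 + j1.445 V
  V3 = 10.2·(cos(-60.0°) + j·sin(-60.0°)) = 5.1 - j8.833 V
Step 2 — Sum components: V_total = -12.27 - j98.7 V.
Step 3 — Convert to polar: |V_total| = 99.46 V, ∠V_total = -97.1°.

V_total = 99.46∠-97.1° V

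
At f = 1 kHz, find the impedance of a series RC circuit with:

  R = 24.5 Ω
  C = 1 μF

Step 1 — Angular frequency: ω = 2π·f = 2π·1000 = 6283 rad/s.
Step 2 — Component impedances:
  R: Z = R = 24.5 Ω
  C: Z = 1/(jωC) = -j/(ω·C) = 0 - j159.2 Ω
Step 3 — Series combination: Z_total = R + C = 24.5 - j159.2 Ω = 161∠-81.2° Ω.

Z = 24.5 - j159.2 Ω = 161∠-81.2° Ω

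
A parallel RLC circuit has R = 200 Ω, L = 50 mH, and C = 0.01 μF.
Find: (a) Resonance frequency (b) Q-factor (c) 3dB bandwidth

Step 1 — Resonance: ω₀ = 1/√(LC) = 1/√(0.05·1e-08) = 4.472e+04 rad/s.
Step 2 — f₀ = ω₀/(2π) = 7118 Hz.
Step 3 — Parallel Q: Q = R/(ω₀L) = 200/(4.472e+04·0.05) = 0.08944.
Step 4 — Bandwidth: Δω = ω₀/Q = 5e+05 rad/s; BW = Δω/(2π) = 7.958e+04 Hz.

(a) f₀ = 7118 Hz  (b) Q = 0.08944  (c) BW = 7.958e+04 Hz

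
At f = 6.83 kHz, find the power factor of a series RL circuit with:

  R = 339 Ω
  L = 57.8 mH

Step 1 — Angular frequency: ω = 2π·f = 2π·6830 = 4.291e+04 rad/s.
Step 2 — Component impedances:
  R: Z = R = 339 Ω
  L: Z = jωL = j·4.291e+04·0.0578 = 0 + j2480 Ω
Step 3 — Series combination: Z_total = R + L = 339 + j2480 Ω = 2503∠82.2° Ω.
Step 4 — Power factor: PF = cos(φ) = Re(Z)/|Z| = 339/2503 = 0.1354.
Step 5 — Type: Im(Z) = 2480 ⇒ lagging (phase φ = 82.2°).

PF = 0.1354 (lagging, φ = 82.2°)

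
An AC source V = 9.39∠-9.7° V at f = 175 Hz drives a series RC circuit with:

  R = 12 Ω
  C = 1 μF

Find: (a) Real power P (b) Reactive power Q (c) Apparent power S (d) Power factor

Step 1 — Angular frequency: ω = 2π·f = 2π·175 = 1100 rad/s.
Step 2 — Component impedances:
  R: Z = R = 12 Ω
  C: Z = 1/(jωC) = -j/(ω·C) = 0 - j909.5 Ω
Step 3 — Series combination: Z_total = R + C = 12 - j909.5 Ω = 909.5∠-89.2° Ω.
Step 4 — Source phasor: V = 9.39∠-9.7° V = 9.256 - j1.582 V.
Step 5 — Current: I = V / Z = 0.001874 + j0.01015 A = 0.01032∠79.5° A.
Step 6 — Complex power: S = V·I* = 0.001279 - j0.09693 VA.
Step 7 — Real power: P = Re(S) = 0.001279 W.
Step 8 — Reactive power: Q = Im(S) = -0.09693 VAR.
Step 9 — Apparent power: |S| = 0.09694 VA.
Step 10 — Power factor: PF = P/|S| = 0.01319 (leading).

(a) P = 0.001279 W  (b) Q = -0.09693 VAR  (c) S = 0.09694 VA  (d) PF = 0.01319 (leading)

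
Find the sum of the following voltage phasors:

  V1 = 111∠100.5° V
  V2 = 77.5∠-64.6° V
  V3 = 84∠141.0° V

Step 1 — Convert each phasor to rectangular form:
  V1 = 111·(cos(100.5°) + j·sin(100.5°)) = -20.23 + j109.1 V
  V2 = 77.5·(cos(-64.6°) + j·sin(-64.6°)) = 33.24 - j70.01 V
  V3 = 84·(cos(141.0°) + j·sin(141.0°)) = -65.28 + j52.86 V
Step 2 — Sum components: V_total = -52.27 + j92 V.
Step 3 — Convert to polar: |V_total| = 105.8 V, ∠V_total = 119.6°.

V_total = 105.8∠119.6° V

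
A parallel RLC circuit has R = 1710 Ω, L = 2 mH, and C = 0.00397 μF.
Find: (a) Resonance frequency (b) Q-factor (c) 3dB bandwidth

Step 1 — Resonance: ω₀ = 1/√(LC) = 1/√(0.002·3.97e-09) = 3.549e+05 rad/s.
Step 2 — f₀ = ω₀/(2π) = 5.648e+04 Hz.
Step 3 — Parallel Q: Q = R/(ω₀L) = 1710/(3.549e+05·0.002) = 2.409.
Step 4 — Bandwidth: Δω = ω₀/Q = 1.473e+05 rad/s; BW = Δω/(2π) = 2.344e+04 Hz.

(a) f₀ = 5.648e+04 Hz  (b) Q = 2.409  (c) BW = 2.344e+04 Hz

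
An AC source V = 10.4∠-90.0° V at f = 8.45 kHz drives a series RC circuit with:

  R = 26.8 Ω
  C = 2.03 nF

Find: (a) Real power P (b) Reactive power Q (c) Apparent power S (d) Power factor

Step 1 — Angular frequency: ω = 2π·f = 2π·8450 = 5.309e+04 rad/s.
Step 2 — Component impedances:
  R: Z = R = 26.8 Ω
  C: Z = 1/(jωC) = -j/(ω·C) = 0 - j9278 Ω
Step 3 — Series combination: Z_total = R + C = 26.8 - j9278 Ω = 9278∠-89.8° Ω.
Step 4 — Source phasor: V = 10.4∠-90.0° V = 0 - j10.4 V.
Step 5 — Current: I = V / Z = 0.001121 - j3.238e-06 A = 0.001121∠-0.2° A.
Step 6 — Complex power: S = V·I* = 3.367e-05 - j0.01166 VA.
Step 7 — Real power: P = Re(S) = 3.367e-05 W.
Step 8 — Reactive power: Q = Im(S) = -0.01166 VAR.
Step 9 — Apparent power: |S| = 0.01166 VA.
Step 10 — Power factor: PF = P/|S| = 0.002888 (leading).

(a) P = 3.367e-05 W  (b) Q = -0.01166 VAR  (c) S = 0.01166 VA  (d) PF = 0.002888 (leading)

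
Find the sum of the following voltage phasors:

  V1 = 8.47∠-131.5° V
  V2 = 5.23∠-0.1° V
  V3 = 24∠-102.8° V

Step 1 — Convert each phasor to rectangular form:
  V1 = 8.47·(cos(-131.5°) + j·sin(-131.5°)) = -5.612 - j6.344 V
  V2 = 5.23·(cos(-0.1°) + j·sin(-0.1°)) = 5.23 - j0.009128 V
  V3 = 24·(cos(-102.8°) + j·sin(-102.8°)) = -5.317 - j23.4 V
Step 2 — Sum components: V_total = -5.7 - j29.76 V.
Step 3 — Convert to polar: |V_total| = 30.3 V, ∠V_total = -100.8°.

V_total = 30.3∠-100.8° V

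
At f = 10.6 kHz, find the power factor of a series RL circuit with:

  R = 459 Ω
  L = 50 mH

Step 1 — Angular frequency: ω = 2π·f = 2π·1.06e+04 = 6.66e+04 rad/s.
Step 2 — Component impedances:
  R: Z = R = 459 Ω
  L: Z = jωL = j·6.66e+04·0.05 = 0 + j3330 Ω
Step 3 — Series combination: Z_total = R + L = 459 + j3330 Ω = 3362∠82.2° Ω.
Step 4 — Power factor: PF = cos(φ) = Re(Z)/|Z| = 459/3362 = 0.1365.
Step 5 — Type: Im(Z) = 3330 ⇒ lagging (phase φ = 82.2°).

PF = 0.1365 (lagging, φ = 82.2°)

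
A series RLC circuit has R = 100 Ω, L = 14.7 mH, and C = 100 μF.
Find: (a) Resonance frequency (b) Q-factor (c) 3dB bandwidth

Step 1 — Resonance condition Im(Z)=0 gives ω₀ = 1/√(LC).
Step 2 — ω₀ = 1/√(0.0147·0.0001) = 824.8 rad/s.
Step 3 — f₀ = ω₀/(2π) = 131.3 Hz.
Step 4 — Series Q: Q = ω₀L/R = 824.8·0.0147/100 = 0.1212.
Step 5 — 3dB bandwidth: Δω = ω₀/Q = 6803 rad/s; BW = Δω/(2π) = 1083 Hz.

(a) f₀ = 131.3 Hz  (b) Q = 0.1212  (c) BW = 1083 Hz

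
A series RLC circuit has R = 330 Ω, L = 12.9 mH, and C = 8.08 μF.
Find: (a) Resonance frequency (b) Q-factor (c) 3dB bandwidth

Step 1 — Resonance: ω₀ = 1/√(LC) = 1/√(0.0129·8.08e-06) = 3097 rad/s.
Step 2 — f₀ = ω₀/(2π) = 493 Hz.
Step 3 — Series Q: Q = ω₀L/R = 3097·0.0129/330 = 0.1211.
Step 4 — Bandwidth: Δω = ω₀/Q = 2.558e+04 rad/s; BW = Δω/(2π) = 4071 Hz.

(a) f₀ = 493 Hz  (b) Q = 0.1211  (c) BW = 4071 Hz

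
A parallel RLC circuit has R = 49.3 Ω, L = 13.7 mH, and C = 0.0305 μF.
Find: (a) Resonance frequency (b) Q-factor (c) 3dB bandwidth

Step 1 — Resonance: ω₀ = 1/√(LC) = 1/√(0.0137·3.05e-08) = 4.892e+04 rad/s.
Step 2 — f₀ = ω₀/(2π) = 7786 Hz.
Step 3 — Parallel Q: Q = R/(ω₀L) = 49.3/(4.892e+04·0.0137) = 0.07356.
Step 4 — Bandwidth: Δω = ω₀/Q = 6.65e+05 rad/s; BW = Δω/(2π) = 1.058e+05 Hz.

(a) f₀ = 7786 Hz  (b) Q = 0.07356  (c) BW = 1.058e+05 Hz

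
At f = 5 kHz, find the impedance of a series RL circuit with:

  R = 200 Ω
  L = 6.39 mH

Step 1 — Angular frequency: ω = 2π·f = 2π·5000 = 3.142e+04 rad/s.
Step 2 — Component impedances:
  R: Z = R = 200 Ω
  L: Z = jωL = j·3.142e+04·0.00639 = 0 + j200.7 Ω
Step 3 — Series combination: Z_total = R + L = 200 + j200.7 Ω = 283.4∠45.1° Ω.

Z = 200 + j200.7 Ω = 283.4∠45.1° Ω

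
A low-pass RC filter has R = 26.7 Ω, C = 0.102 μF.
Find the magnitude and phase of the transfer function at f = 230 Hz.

Step 1 — Angular frequency: ω = 2π·230 = 1445 rad/s.
Step 2 — Transfer function: H(jω) = 1/(1 + jωRC).
Step 3 — Denominator: 1 + jωRC = 1 + j·1445·26.7·1.02e-07 = 1 + j0.003936.
Step 4 — H = 1 - j0.003936.
Step 5 — Magnitude: |H| = 1 (-0.0 dB); phase: φ = -0.2°.

|H| = 1 (-0.0 dB), φ = -0.2°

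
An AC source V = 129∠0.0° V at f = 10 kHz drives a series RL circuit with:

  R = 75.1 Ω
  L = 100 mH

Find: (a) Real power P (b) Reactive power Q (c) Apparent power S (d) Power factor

Step 1 — Angular frequency: ω = 2π·f = 2π·1e+04 = 6.283e+04 rad/s.
Step 2 — Component impedances:
  R: Z = R = 75.1 Ω
  L: Z = jωL = j·6.283e+04·0.1 = 0 + j6283 Ω
Step 3 — Series combination: Z_total = R + L = 75.1 + j6283 Ω = 6284∠89.3° Ω.
Step 4 — Source phasor: V = 129∠0.0° V = 129 V.
Step 5 — Current: I = V / Z = 0.0002454 - j0.02053 A = 0.02053∠-89.3° A.
Step 6 — Complex power: S = V·I* = 0.03165 + j2.648 VA.
Step 7 — Real power: P = Re(S) = 0.03165 W.
Step 8 — Reactive power: Q = Im(S) = 2.648 VAR.
Step 9 — Apparent power: |S| = 2.648 VA.
Step 10 — Power factor: PF = P/|S| = 0.01195 (lagging).

(a) P = 0.03165 W  (b) Q = 2.648 VAR  (c) S = 2.648 VA  (d) PF = 0.01195 (lagging)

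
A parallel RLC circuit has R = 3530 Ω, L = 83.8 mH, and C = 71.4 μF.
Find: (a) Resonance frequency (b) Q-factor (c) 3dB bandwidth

Step 1 — Resonance: ω₀ = 1/√(LC) = 1/√(0.0838·7.14e-05) = 408.8 rad/s.
Step 2 — f₀ = ω₀/(2π) = 65.07 Hz.
Step 3 — Parallel Q: Q = R/(ω₀L) = 3530/(408.8·0.0838) = 103.
Step 4 — Bandwidth: Δω = ω₀/Q = 3.968 rad/s; BW = Δω/(2π) = 0.6315 Hz.

(a) f₀ = 65.07 Hz  (b) Q = 103  (c) BW = 0.6315 Hz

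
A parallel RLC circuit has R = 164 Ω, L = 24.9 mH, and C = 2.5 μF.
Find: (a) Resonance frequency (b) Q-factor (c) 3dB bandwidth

Step 1 — Resonance: ω₀ = 1/√(LC) = 1/√(0.0249·2.5e-06) = 4008 rad/s.
Step 2 — f₀ = ω₀/(2π) = 637.9 Hz.
Step 3 — Parallel Q: Q = R/(ω₀L) = 164/(4008·0.0249) = 1.643.
Step 4 — Bandwidth: Δω = ω₀/Q = 2439 rad/s; BW = Δω/(2π) = 388.2 Hz.

(a) f₀ = 637.9 Hz  (b) Q = 1.643  (c) BW = 388.2 Hz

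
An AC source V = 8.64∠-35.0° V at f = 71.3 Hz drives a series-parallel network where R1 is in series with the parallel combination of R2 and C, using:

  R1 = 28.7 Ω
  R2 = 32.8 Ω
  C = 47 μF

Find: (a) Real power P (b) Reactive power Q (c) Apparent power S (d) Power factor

Step 1 — Angular frequency: ω = 2π·f = 2π·71.3 = 448 rad/s.
Step 2 — Component impedances:
  R1: Z = R = 28.7 Ω
  R2: Z = R = 32.8 Ω
  C: Z = 1/(jωC) = -j/(ω·C) = 0 - j47.49 Ω
Step 3 — Parallel branch: R2 || C = 1/(1/R2 + 1/C) = 22.21 - j15.34 Ω.
Step 4 — Series with R1: Z_total = R1 + (R2 || C) = 50.91 - j15.34 Ω = 53.17∠-16.8° Ω.
Step 5 — Source phasor: V = 8.64∠-35.0° V = 7.077 - j4.956 V.
Step 6 — Current: I = V / Z = 0.1543 - j0.05085 A = 0.1625∠-18.2° A.
Step 7 — Complex power: S = V·I* = 1.344 - j0.405 VA.
Step 8 — Real power: P = Re(S) = 1.344 W.
Step 9 — Reactive power: Q = Im(S) = -0.405 VAR.
Step 10 — Apparent power: |S| = 1.404 VA.
Step 11 — Power factor: PF = P/|S| = 0.9575 (leading).

(a) P = 1.344 W  (b) Q = -0.405 VAR  (c) S = 1.404 VA  (d) PF = 0.9575 (leading)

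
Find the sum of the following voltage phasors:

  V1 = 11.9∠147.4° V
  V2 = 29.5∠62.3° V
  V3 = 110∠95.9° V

Step 1 — Convert each phasor to rectangular form:
  V1 = 11.9·(cos(147.4°) + j·sin(147.4°)) = -10.03 + j6.411 V
  V2 = 29.5·(cos(62.3°) + j·sin(62.3°)) = 13.71 + j26.12 V
  V3 = 110·(cos(95.9°) + j·sin(95.9°)) = -11.31 + j109.4 V
Step 2 — Sum components: V_total = -7.62 + j141.9 V.
Step 3 — Convert to polar: |V_total| = 142.2 V, ∠V_total = 93.1°.

V_total = 142.2∠93.1° V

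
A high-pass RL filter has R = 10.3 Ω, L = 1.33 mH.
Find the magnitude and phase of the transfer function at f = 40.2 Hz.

Step 1 — Angular frequency: ω = 2π·40.2 = 252.6 rad/s.
Step 2 — Transfer function: H(jω) = jωL/(R + jωL).
Step 3 — Numerator jωL = j·0.3359; denominator R + jωL = 10.3 + j0.3359.
Step 4 — H = 0.001063 + j0.03258.
Step 5 — Magnitude: |H| = 0.0326 (-29.7 dB); phase: φ = 88.1°.

|H| = 0.0326 (-29.7 dB), φ = 88.1°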